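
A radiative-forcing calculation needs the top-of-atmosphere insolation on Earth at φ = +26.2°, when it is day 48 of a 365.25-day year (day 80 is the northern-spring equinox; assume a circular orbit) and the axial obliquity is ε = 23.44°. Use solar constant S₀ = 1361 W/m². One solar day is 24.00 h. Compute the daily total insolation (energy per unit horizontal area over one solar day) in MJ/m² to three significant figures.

27.6 MJ/m²

Solar longitude: λ_s = 360° × (48 − 80)/365.25 = -31.540°, i.e. -31.540° + 360° = 328.460°.
sin δ = sin 23.44° × sin 328.460° = -0.20808, so δ = -12.010°.
cos H₀ = −tan(+26.2°) tan(-12.010°) = 0.1047, H₀ = 1.4659 rad.
Bracket: H₀ sin φ sin δ + cos φ cos δ sin H₀ = 1.4659×0.44151×-0.20808 + 0.89726×0.97811×0.99451 = -0.134671 + 0.872801 = 0.738130.
Q̄ = (S₀/π) × [bracket] = (1361/π) × 0.738130 = 319.77 W/m².
Daily total = Q̄ × 24.00 h × 3600 s/h = 319.77 × 24.00 × 3600 / 10⁶ = 27.63 MJ/m².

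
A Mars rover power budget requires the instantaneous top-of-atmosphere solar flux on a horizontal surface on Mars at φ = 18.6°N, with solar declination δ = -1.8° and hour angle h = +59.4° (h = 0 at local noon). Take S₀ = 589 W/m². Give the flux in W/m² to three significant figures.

cos θ_z = sin φ sin δ + cos φ cos δ cos h = -0.010019 + 0.482215 = 0.472196.
Flux = S₀ · cos θ_z = 589 × 0.472196 = 278.1 W/m².

278 W/m²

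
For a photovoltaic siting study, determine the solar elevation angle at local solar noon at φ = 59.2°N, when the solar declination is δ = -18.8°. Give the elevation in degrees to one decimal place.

12.0°

At local noon the hour angle is zero, so the zenith angle equals |φ − δ| = |+59.2° − (-18.800°)| = 78.000°.
Elevation = 90° − 78.000° = 12.0°.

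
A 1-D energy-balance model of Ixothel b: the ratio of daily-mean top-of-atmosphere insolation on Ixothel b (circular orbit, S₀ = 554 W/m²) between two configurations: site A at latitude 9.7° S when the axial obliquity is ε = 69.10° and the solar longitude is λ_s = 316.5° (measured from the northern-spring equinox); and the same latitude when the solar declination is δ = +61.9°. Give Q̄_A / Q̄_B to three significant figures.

Q̄_A / Q̄_B ≈ 3.66

— Configuration A (φ=-9.7°):
Solar declination: sin δ = sin ε · sin λ_s = sin 69.10° × sin 316.5° = -0.64306, so δ = -40.021°.
cos H₀ = −tan(-9.7°) tan(-40.021°) = -0.1435, H₀ = 1.7148 rad.
Bracket: H₀ sin φ sin δ + cos φ cos δ sin H₀ = 1.7148×-0.16849×-0.64306 + 0.98570×0.76581×0.98965 = 0.185797 + 0.747046 = 0.932843.
Q̄ = (S₀/π) × [bracket] = (554/π) × 0.932843 = 164.50 W/m².
— Configuration B (φ=-9.7°):
cos H₀ = −tan(-9.7°) tan(+61.900°) = 0.3201, H₀ = 1.2449 rad.
Bracket: H₀ sin φ sin δ + cos φ cos δ sin H₀ = 1.2449×-0.16849×0.88213 + 0.98570×0.47101×0.94737 = -0.185030 + 0.439840 = 0.254810.
Q̄ = (S₀/π) × [bracket] = (554/π) × 0.254810 = 44.934 W/m².
Ratio Q̄_A / Q̄_B = 164.50 / 44.934 = 3.661.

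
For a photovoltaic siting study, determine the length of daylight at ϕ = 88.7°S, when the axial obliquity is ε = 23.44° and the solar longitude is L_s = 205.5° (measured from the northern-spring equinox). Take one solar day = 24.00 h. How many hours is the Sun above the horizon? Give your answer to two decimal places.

24.00 h

Solar declination: sin δ = sin ε · sin L_s = sin 23.44° × sin 205.5° = -0.17125, so δ = -9.861°.
Sunrise equation: cos h₀ = −tan ϕ · tan δ = -7.6596 ≤ −1, so the Sun never sets (polar day) and h₀ = π.
Daylight = 2h₀/(2π) × 24.00 h = (3.1416/π) × 24.00 = 24.00 h.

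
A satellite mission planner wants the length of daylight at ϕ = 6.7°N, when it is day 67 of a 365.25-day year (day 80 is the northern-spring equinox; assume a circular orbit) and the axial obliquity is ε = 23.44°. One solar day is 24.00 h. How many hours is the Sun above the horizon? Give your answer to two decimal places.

11.92 h

Solar longitude: L_s = 360° × (67 − 80)/365.25 = -12.813°, i.e. -12.813° + 360° = 347.187°.
sin δ = sin 23.44° × sin 347.187° = -0.08822, so δ = -5.061°.
cos h₀ = −tan ϕ · tan δ = −tan(+6.7°) × tan(-5.061°) = 0.0104, so h₀ = 1.5604 rad = 89.40°.
Daylight = 2h₀/(2π) × 24.00 h = (1.5604/π) × 24.00 = 11.92 h.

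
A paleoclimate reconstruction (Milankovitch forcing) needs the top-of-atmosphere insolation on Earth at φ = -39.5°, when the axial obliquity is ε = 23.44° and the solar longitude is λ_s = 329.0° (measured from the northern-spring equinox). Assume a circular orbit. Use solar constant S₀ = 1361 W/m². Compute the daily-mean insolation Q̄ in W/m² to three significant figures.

Solar declination: sin δ = sin ε · sin λ_s = sin 23.44° × sin 329.0° = -0.20488, so δ = -11.822°.
cos H₀ = −tan(-39.5°) tan(-11.822°) = -0.1725, H₀ = 1.7442 rad.
Bracket: H₀ sin φ sin δ + cos φ cos δ sin H₀ = 1.7442×-0.63608×-0.20488 + 0.77162×0.97879×0.98500 = 0.227304 + 0.743925 = 0.971229.
Q̄ = (S₀/π) × [bracket] = (1361/π) × 0.971229 = 420.8 W/m².

Q̄ ≈ 421 W/m²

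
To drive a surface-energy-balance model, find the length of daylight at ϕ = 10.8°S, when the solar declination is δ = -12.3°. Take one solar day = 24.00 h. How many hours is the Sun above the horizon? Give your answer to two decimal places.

12.32 h

cos h₀ = −tan ϕ · tan δ = −tan(-10.8°) × tan(-12.300°) = -0.0416, so h₀ = 1.6124 rad = 92.38°.
Daylight = 2h₀/(2π) × 24.00 h = (1.6124/π) × 24.00 = 12.32 h.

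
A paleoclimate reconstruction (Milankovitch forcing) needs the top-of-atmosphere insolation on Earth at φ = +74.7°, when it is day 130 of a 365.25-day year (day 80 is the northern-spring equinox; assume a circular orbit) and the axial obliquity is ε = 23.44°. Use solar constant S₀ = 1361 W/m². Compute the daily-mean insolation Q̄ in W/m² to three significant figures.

Q̄ ≈ 396 W/m²

Solar longitude: λ_s = 360° × (130 − 80)/365.25 = 49.281°.
sin δ = sin 23.44° × sin 49.281° = 0.30149, so δ = +17.547°.
cos H₀ = −tan(+74.7°) tan(+17.547°) = -1.1559 ≤ −1 ⇒ polar day, H₀ = π.
Bracket: H₀ sin φ sin δ + cos φ cos δ sin H₀ = 3.1416×0.96456×0.30149 + 0.26387×0.95347×0.00000 = 0.913594 + 0.000000 = 0.913594.
Q̄ = (S₀/π) × [bracket] = (1361/π) × 0.913594 = 395.8 W/m².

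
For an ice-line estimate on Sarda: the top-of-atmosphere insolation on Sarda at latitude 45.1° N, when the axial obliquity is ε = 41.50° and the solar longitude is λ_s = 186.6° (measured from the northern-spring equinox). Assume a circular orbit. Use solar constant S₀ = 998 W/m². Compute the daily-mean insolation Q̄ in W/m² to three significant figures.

Q̄ ≈ 197 W/m²

Solar declination: sin δ = sin ε · sin λ_s = sin 41.50° × sin 186.6° = -0.07616, so δ = -4.368°.
cos H₀ = −tan(+45.1°) tan(-4.368°) = 0.0766, H₀ = 1.4941 rad.
Bracket: H₀ sin φ sin δ + cos φ cos δ sin H₀ = 1.4941×0.70834×-0.07616 + 0.70587×0.99710×0.99706 = -0.080602 + 0.701754 = 0.621152.
Q̄ = (S₀/π) × [bracket] = (998/π) × 0.621152 = 197.3 W/m².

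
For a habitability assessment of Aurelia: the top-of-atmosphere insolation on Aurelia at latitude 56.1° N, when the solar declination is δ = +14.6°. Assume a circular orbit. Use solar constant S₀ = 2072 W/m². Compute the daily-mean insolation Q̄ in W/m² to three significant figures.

cos H₀ = −tan(+56.1°) tan(+14.600°) = -0.3876, H₀ = 1.9689 rad.
Bracket: H₀ sin φ sin δ + cos φ cos δ sin H₀ = 1.9689×0.83001×0.25207 + 0.55775×0.96771×0.92181 = 0.411934 + 0.497538 = 0.909472.
Q̄ = (S₀/π) × [bracket] = (2072/π) × 0.909472 = 599.8 W/m².

Q̄ ≈ 600 W/m²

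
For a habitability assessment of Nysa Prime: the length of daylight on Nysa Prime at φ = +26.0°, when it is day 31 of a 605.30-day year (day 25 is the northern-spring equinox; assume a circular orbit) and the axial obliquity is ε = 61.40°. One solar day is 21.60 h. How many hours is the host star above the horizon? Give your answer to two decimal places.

Solar longitude: λ_s = 360° × (31 − 25)/605.30 = 3.568°.
sin δ = sin 61.40° × sin 3.568° = 0.05465, so δ = +3.133°.
cos H₀ = −tan φ · tan δ = −tan(+26.0°) × tan(+3.133°) = -0.0267, so H₀ = 1.5975 rad = 91.53°.
Daylight = 2H₀/(2π) × 21.60 h = (1.5975/π) × 21.60 = 10.98 h.

10.98 h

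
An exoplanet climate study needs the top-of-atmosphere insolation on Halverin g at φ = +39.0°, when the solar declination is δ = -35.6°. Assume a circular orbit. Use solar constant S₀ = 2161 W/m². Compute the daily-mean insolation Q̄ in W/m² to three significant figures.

Q̄ ≈ 114 W/m²

cos H₀ = −tan(+39.0°) tan(-35.600°) = 0.5797, H₀ = 0.9524 rad.
Bracket: H₀ sin φ sin δ + cos φ cos δ sin H₀ = 0.9524×0.62932×-0.58212 + 0.77715×0.81310×0.81480 = -0.348902 + 0.514873 = 0.165971.
Q̄ = (S₀/π) × [bracket] = (2161/π) × 0.165971 = 114.2 W/m².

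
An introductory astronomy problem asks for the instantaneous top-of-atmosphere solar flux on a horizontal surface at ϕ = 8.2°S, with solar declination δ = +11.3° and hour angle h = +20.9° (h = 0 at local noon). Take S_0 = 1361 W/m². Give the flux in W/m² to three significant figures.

cos θ_z = sin ϕ sin δ + cos ϕ cos δ cos h = -0.027948 + 0.906729 = 0.878781.
Flux = S_0 · cos θ_z = 1361 × 0.878781 = 1196 W/m².

1.20e+03 W/m²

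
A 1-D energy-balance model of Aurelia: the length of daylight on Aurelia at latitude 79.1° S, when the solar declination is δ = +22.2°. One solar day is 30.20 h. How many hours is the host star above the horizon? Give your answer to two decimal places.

cos h₀ = −tan ϕ · tan δ = 2.1192 ≥ 1, so the host star never rises (polar night) and h₀ = 0.
Daylight = 2h₀/(2π) × 30.20 h = (0.0000/π) × 30.20 = 0.00 h.

0.00 h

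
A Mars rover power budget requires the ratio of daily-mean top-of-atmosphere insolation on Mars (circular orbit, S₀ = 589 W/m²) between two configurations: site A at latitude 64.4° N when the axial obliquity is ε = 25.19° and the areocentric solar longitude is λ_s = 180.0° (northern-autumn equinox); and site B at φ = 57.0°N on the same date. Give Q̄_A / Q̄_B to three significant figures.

Q̄_A / Q̄_B ≈ 0.793

— Configuration A (φ=+64.4°):
sin δ = sin 25.19° × sin 180.0° = 0.00000, so δ = +0.000°.
cos H₀ = −tan(+64.4°) tan(+0.000°) = -0.0000, H₀ = 1.5708 rad.
Bracket: H₀ sin φ sin δ + cos φ cos δ sin H₀ = 1.5708×0.90183×0.00000 + 0.43209×1.00000×1.00000 = 0.000000 + 0.432090 = 0.432090.
Q̄ = (S₀/π) × [bracket] = (589/π) × 0.432090 = 81.010 W/m².
— Configuration B (φ=+57.0°):
cos H₀ = −tan(+57.0°) tan(+0.000°) = -0.0000, H₀ = 1.5708 rad.
Bracket: H₀ sin φ sin δ + cos φ cos δ sin H₀ = 1.5708×0.83867×0.00000 + 0.54464×1.00000×1.00000 = 0.000000 + 0.544640 = 0.544640.
Q̄ = (S₀/π) × [bracket] = (589/π) × 0.544640 = 102.11 W/m².
Ratio Q̄_A / Q̄_B = 81.010 / 102.11 = 0.7934.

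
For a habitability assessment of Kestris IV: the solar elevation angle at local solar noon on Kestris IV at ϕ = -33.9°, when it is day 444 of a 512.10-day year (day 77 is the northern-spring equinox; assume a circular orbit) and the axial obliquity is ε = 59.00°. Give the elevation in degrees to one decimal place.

66.9°

Solar longitude: L_s = 360° × (444 − 77)/512.10 = 257.996°.
sin δ = sin 59.00° × sin 257.996° = -0.83843, so δ = -56.974°.
At local noon the hour angle is zero, so the zenith angle equals |ϕ − δ| = |-33.9° − (-56.974°)| = 23.074°.
Elevation = 90° − 23.074° = 66.9°.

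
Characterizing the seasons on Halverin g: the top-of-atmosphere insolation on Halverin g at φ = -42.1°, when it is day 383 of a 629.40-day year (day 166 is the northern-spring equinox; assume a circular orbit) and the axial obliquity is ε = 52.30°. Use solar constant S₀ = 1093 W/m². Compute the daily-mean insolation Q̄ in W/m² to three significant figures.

Solar longitude: λ_s = 360° × (383 − 166)/629.40 = 124.118°.
sin δ = sin 52.30° × sin 124.118° = 0.65504, so δ = +40.923°.
cos H₀ = −tan(-42.1°) tan(+40.923°) = 0.7833, H₀ = 0.6708 rad.
Bracket: H₀ sin φ sin δ + cos φ cos δ sin H₀ = 0.6708×-0.67043×0.65504 + 0.74198×0.75559×0.62162 = -0.294587 + 0.348500 = 0.053913.
Q̄ = (S₀/π) × [bracket] = (1093/π) × 0.053913 = 18.76 W/m².

Q̄ ≈ 18.8 W/m²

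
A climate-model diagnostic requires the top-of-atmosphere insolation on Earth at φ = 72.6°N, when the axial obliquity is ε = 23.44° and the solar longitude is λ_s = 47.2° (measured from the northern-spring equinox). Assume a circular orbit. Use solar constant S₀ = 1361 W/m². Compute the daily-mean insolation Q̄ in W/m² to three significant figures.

Solar declination: sin δ = sin ε · sin λ_s = sin 23.44° × sin 47.2° = 0.29187, so δ = +16.970°.
cos H₀ = −tan(+72.6°) tan(+16.970°) = -0.9738, H₀ = 2.9120 rad.
Bracket: H₀ sin φ sin δ + cos φ cos δ sin H₀ = 2.9120×0.95424×0.29187 + 0.29904×0.95646×0.22760 = 0.811033 + 0.065098 = 0.876131.
Q̄ = (S₀/π) × [bracket] = (1361/π) × 0.876131 = 379.6 W/m².

Q̄ ≈ 380 W/m²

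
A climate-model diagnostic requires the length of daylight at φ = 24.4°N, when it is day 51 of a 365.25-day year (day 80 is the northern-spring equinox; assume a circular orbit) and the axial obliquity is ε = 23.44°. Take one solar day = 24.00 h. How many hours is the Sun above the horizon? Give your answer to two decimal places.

Solar longitude: λ_s = 360° × (51 − 80)/365.25 = -28.583°, i.e. -28.583° + 360° = 331.417°.
sin δ = sin 23.44° × sin 331.417° = -0.19032, so δ = -10.971°.
cos H₀ = −tan φ · tan δ = −tan(+24.4°) × tan(-10.971°) = 0.0879, so H₀ = 1.4827 rad = 84.95°.
Daylight = 2H₀/(2π) × 24.00 h = (1.4827/π) × 24.00 = 11.33 h.

11.33 h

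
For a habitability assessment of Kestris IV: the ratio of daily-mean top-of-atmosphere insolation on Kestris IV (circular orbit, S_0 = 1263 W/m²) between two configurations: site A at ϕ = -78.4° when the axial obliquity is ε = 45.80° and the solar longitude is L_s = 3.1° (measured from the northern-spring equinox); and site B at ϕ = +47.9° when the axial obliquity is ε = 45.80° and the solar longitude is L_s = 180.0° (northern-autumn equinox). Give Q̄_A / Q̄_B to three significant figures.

Q̄_A / Q̄_B ≈ 0.216

— Configuration A (ϕ=-78.4°):
Solar declination: sin δ = sin ε · sin L_s = sin 45.80° × sin 3.1° = 0.03877, so δ = +2.222°.
cos h₀ = −tan(-78.4°) tan(+2.222°) = 0.1890, h₀ = 1.3806 rad.
Bracket: h₀ sin ϕ sin δ + cos ϕ cos δ sin h₀ = 1.3806×-0.97958×0.03877 + 0.20108×0.99925×0.98197 = -0.052433 + 0.197306 = 0.144873.
Q̄ = (S_0/π) × [bracket] = (1263/π) × 0.144873 = 58.243 W/m².
— Configuration B (ϕ=+47.9°):
Solar declination: sin δ = sin ε · sin L_s = sin 45.80° × sin 180.0° = 0.00000, so δ = +0.000°.
cos h₀ = −tan(+47.9°) tan(+0.000°) = -0.0000, h₀ = 1.5708 rad.
Bracket: h₀ sin ϕ sin δ + cos ϕ cos δ sin h₀ = 1.5708×0.74198×0.00000 + 0.67043×1.00000×1.00000 = 0.000000 + 0.670430 = 0.670430.
Q̄ = (S_0/π) × [bracket] = (1263/π) × 0.670430 = 269.53 W/m².
Ratio Q̄_A / Q̄_B = 58.243 / 269.53 = 0.2161.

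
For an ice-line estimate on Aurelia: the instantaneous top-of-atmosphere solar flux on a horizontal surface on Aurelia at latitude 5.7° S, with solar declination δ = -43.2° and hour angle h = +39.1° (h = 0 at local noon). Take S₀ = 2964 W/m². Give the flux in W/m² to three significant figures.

1.87e+03 W/m²

cos θ_z = sin φ sin δ + cos φ cos δ cos h = 0.067989 + 0.562916 = 0.630905.
Flux = S₀ · cos θ_z = 2964 × 0.630905 = 1870 W/m².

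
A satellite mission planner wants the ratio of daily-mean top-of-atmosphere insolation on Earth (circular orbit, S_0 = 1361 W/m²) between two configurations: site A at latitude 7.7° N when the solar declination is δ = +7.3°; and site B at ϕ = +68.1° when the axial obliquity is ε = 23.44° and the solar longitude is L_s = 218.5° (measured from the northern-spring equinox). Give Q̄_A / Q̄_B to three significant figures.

Q̄_A / Q̄_B ≈ 13.2

— Configuration A (ϕ=+7.7°):
cos h₀ = −tan(+7.7°) tan(+7.300°) = -0.0173, h₀ = 1.5881 rad.
Bracket: h₀ sin ϕ sin δ + cos ϕ cos δ sin h₀ = 1.5881×0.13399×0.12706 + 0.99098×0.99189×0.99985 = 0.027037 + 0.982796 = 1.009833.
Q̄ = (S_0/π) × [bracket] = (1361/π) × 1.009833 = 437.48 W/m².
— Configuration B (ϕ=+68.1°):
Solar declination: sin δ = sin ε · sin L_s = sin 23.44° × sin 218.5° = -0.24763, so δ = -14.337°.
cos h₀ = −tan(+68.1°) tan(-14.337°) = 0.6358, h₀ = 0.8818 rad.
Bracket: h₀ sin ϕ sin δ + cos ϕ cos δ sin h₀ = 0.8818×0.92784×-0.24763 + 0.37299×0.96885×0.77185 = -0.202603 + 0.278924 = 0.076321.
Q̄ = (S_0/π) × [bracket] = (1361/π) × 0.076321 = 33.064 W/m².
Ratio Q̄_A / Q̄_B = 437.48 / 33.064 = 13.23.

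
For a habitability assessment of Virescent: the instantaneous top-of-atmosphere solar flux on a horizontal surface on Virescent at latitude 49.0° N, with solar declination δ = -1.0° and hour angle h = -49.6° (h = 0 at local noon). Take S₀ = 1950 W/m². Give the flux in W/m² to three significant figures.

cos θ_z = sin φ sin δ + cos φ cos δ cos h = -0.013171 + 0.425140 = 0.411969.
Flux = S₀ · cos θ_z = 1950 × 0.411969 = 803.3 W/m².

803 W/m²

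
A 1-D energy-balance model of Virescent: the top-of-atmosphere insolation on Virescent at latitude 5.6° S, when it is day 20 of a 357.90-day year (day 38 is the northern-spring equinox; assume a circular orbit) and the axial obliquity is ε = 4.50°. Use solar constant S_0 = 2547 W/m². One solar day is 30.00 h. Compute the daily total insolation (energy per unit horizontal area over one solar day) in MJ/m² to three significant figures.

87.4 MJ/m²

Solar longitude: L_s = 360° × (20 − 38)/357.90 = -18.106°, i.e. -18.106° + 360° = 341.894°.
sin δ = sin 4.50° × sin 341.894° = -0.02438, so δ = -1.397°.
cos h₀ = −tan(-5.6°) tan(-1.397°) = -0.0024, h₀ = 1.5732 rad.
Bracket: h₀ sin ϕ sin δ + cos ϕ cos δ sin h₀ = 1.5732×-0.09758×-0.02438 + 0.99523×0.99970×1.00000 = 0.003743 + 0.994931 = 0.998674.
Q̄ = (S_0/π) × [bracket] = (2547/π) × 0.998674 = 809.66 W/m².
Daily total = Q̄ × 30.00 h × 3600 s/h = 809.66 × 30.00 × 3600 / 10⁶ = 87.44 MJ/m².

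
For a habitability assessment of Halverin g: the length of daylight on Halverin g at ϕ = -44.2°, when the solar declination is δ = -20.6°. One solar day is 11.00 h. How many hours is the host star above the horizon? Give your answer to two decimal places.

6.81 h

cos h₀ = −tan ϕ · tan δ = −tan(-44.2°) × tan(-20.600°) = -0.3655, so h₀ = 1.9450 rad = 111.44°.
Daylight = 2h₀/(2π) × 11.00 h = (1.9450/π) × 11.00 = 6.81 h.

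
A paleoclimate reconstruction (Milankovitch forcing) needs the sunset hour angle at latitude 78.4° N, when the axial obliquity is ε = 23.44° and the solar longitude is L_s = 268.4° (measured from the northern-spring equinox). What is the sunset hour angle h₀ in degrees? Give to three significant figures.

h₀ = 0.00°

Solar declination: sin δ = sin ε · sin L_s = sin 23.44° × sin 268.4° = -0.39763, so δ = -23.430°.
cos h₀ = −tan ϕ · tan δ = 2.1112 ≥ 1, so the Sun never rises (polar night) and h₀ = 0.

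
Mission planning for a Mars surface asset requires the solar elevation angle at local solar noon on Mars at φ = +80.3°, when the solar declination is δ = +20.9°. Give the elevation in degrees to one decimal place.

At local noon the hour angle is zero, so the zenith angle equals |φ − δ| = |+80.3° − (+20.900°)| = 59.400°.
Elevation = 90° − 59.400° = 30.6°.

30.6°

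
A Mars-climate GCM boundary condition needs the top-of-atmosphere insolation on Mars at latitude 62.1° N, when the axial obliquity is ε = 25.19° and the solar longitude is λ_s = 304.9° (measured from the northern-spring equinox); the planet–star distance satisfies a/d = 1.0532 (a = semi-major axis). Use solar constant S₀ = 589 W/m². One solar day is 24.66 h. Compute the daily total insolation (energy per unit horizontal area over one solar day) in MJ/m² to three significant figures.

Solar declination: sin δ = sin ε · sin λ_s = sin 25.19° × sin 304.9° = -0.34907, so δ = -20.431°.
cos H₀ = −tan(+62.1°) tan(-20.431°) = 0.7035, H₀ = 0.7904 rad.
Bracket: H₀ sin φ sin δ + cos φ cos δ sin H₀ = 0.7904×0.88377×-0.34907 + 0.46793×0.93710×0.71065 = -0.243836 + 0.311618 = 0.067782.
Inverse-square distance factor (a/d)² = 1.0532² = 1.109230.
Q̄ = (S₀/π) × 1.109230 × [bracket] = (589/π) × 1.109230 × 0.067782 = 14.096 W/m².
Daily total = Q̄ × 24.66 h × 3600 s/h = 14.096 × 24.66 × 3600 / 10⁶ = 1.251 MJ/m².

1.25 MJ/m²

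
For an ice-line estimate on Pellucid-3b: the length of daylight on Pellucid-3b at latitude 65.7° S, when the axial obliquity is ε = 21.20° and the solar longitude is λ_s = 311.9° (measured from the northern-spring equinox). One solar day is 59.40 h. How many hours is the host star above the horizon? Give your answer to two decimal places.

42.32 h

Solar declination: sin δ = sin ε · sin λ_s = sin 21.20° × sin 311.9° = -0.26916, so δ = -15.614°.
cos H₀ = −tan φ · tan δ = −tan(-65.7°) × tan(-15.614°) = -0.6190, so H₀ = 2.2382 rad = 128.24°.
Daylight = 2H₀/(2π) × 59.40 h = (2.2382/π) × 59.40 = 42.32 h.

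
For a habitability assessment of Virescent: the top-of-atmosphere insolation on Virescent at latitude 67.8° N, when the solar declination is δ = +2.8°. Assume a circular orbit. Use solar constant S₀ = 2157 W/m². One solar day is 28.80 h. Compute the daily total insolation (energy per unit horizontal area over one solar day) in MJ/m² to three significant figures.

cos H₀ = −tan(+67.8°) tan(+2.800°) = -0.1198, H₀ = 1.6909 rad.
Bracket: H₀ sin φ sin δ + cos φ cos δ sin H₀ = 1.6909×0.92587×0.04885 + 0.37784×0.99881×0.99279 = 0.076477 + 0.374669 = 0.451146.
Q̄ = (S₀/π) × [bracket] = (2157/π) × 0.451146 = 309.75 W/m².
Daily total = Q̄ × 28.80 h × 3600 s/h = 309.75 × 28.80 × 3600 / 10⁶ = 32.11 MJ/m².

32.1 MJ/m²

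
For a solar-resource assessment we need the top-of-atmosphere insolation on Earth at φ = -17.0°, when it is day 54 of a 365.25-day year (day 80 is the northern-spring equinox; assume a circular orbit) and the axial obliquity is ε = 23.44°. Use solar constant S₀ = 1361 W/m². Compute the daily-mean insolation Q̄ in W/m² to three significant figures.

Q̄ ≈ 443 W/m²

Solar longitude: λ_s = 360° × (54 − 80)/365.25 = -25.626°, i.e. -25.626° + 360° = 334.374°.
sin δ = sin 23.44° × sin 334.374° = -0.17204, so δ = -9.907°.
cos H₀ = −tan(-17.0°) tan(-9.907°) = -0.0534, H₀ = 1.6242 rad.
Bracket: H₀ sin φ sin δ + cos φ cos δ sin H₀ = 1.6242×-0.29237×-0.17204 + 0.95630×0.98509×0.99857 = 0.081696 + 0.940694 = 1.022390.
Q̄ = (S₀/π) × [bracket] = (1361/π) × 1.022390 = 442.9 W/m².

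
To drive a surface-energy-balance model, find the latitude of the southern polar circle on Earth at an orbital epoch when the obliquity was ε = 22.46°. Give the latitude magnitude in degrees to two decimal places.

The polar circle is the lowest latitude that experiences at least one full rotation of continuous darkness at the northern-summer solstice; it lies at |φ| = 90° − ε = 90° − 22.46° = 67.54°.

67.54°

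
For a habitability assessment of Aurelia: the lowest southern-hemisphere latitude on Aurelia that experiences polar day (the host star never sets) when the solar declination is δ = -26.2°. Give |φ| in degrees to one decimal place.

|φ| = 63.8°

Polar day requires cos H₀ = −tan φ tan δ ≤ −1, i.e. tan φ tan δ ≥ 1.
The boundary is |tan φ| · |tan δ| = 1, so |φ| = 90° − |δ| = 90° − 26.2° = 63.8° in the southern hemisphere.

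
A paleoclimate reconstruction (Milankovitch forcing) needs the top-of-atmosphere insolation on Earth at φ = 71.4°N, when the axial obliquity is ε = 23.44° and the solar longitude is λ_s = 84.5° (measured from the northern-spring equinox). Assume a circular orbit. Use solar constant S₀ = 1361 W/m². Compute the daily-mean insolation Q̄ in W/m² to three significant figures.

Solar declination: sin δ = sin ε · sin λ_s = sin 23.44° × sin 84.5° = 0.39596, so δ = +23.326°.
cos H₀ = −tan(+71.4°) tan(+23.326°) = -1.2813 ≤ −1 ⇒ polar day, H₀ = π.
Bracket: H₀ sin φ sin δ + cos φ cos δ sin H₀ = 3.1416×0.94777×0.39596 + 0.31896×0.91827×0.00000 = 1.178977 + 0.000000 = 1.178977.
Q̄ = (S₀/π) × [bracket] = (1361/π) × 1.178977 = 510.8 W/m².

Q̄ ≈ 511 W/m²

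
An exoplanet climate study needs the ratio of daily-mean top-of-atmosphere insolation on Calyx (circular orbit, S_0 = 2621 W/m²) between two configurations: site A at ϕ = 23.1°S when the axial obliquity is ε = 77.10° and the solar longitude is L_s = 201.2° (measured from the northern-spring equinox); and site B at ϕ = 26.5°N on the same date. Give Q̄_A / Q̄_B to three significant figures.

— Configuration A (ϕ=-23.1°):
Solar declination: sin δ = sin ε · sin L_s = sin 77.10° × sin 201.2° = -0.35250, so δ = -20.640°.
cos h₀ = −tan(-23.1°) tan(-20.640°) = -0.1607, h₀ = 1.7322 rad.
Bracket: h₀ sin ϕ sin δ + cos ϕ cos δ sin h₀ = 1.7322×-0.39234×-0.35250 + 0.91982×0.93581×0.98701 = 0.239563 + 0.849595 = 1.089158.
Q̄ = (S_0/π) × [bracket] = (2621/π) × 1.089158 = 908.67 W/m².
— Configuration B (ϕ=+26.5°):
cos h₀ = −tan(+26.5°) tan(-20.640°) = 0.1878, h₀ = 1.3819 rad.
Bracket: h₀ sin ϕ sin δ + cos ϕ cos δ sin h₀ = 1.3819×0.44620×-0.35250 + 0.89493×0.93581×0.98221 = -0.217353 + 0.822586 = 0.605233.
Q̄ = (S_0/π) × [bracket] = (2621/π) × 0.605233 = 504.94 W/m².
Ratio Q̄_A / Q̄_B = 908.67 / 504.94 = 1.800.

Q̄_A / Q̄_B ≈ 1.80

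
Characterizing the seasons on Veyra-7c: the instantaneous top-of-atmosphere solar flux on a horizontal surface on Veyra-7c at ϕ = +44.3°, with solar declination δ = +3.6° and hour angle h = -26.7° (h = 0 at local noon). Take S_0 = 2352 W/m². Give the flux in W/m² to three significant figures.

cos θ_z = sin ϕ sin δ + cos ϕ cos δ cos h = 0.043854 + 0.638118 = 0.681972.
Flux = S_0 · cos θ_z = 2352 × 0.681972 = 1604 W/m².

1.60e+03 W/m²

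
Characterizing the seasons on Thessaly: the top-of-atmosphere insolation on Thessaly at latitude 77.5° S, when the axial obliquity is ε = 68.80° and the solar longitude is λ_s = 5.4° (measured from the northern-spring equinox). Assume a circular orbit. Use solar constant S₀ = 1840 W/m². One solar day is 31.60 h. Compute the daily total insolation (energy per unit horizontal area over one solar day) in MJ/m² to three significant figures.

6.55 MJ/m²

Solar declination: sin δ = sin ε · sin λ_s = sin 68.80° × sin 5.4° = 0.08774, so δ = +5.034°.
cos H₀ = −tan(-77.5°) tan(+5.034°) = 0.3973, H₀ = 1.1622 rad.
Bracket: H₀ sin φ sin δ + cos φ cos δ sin H₀ = 1.1622×-0.97630×0.08774 + 0.21644×0.99614×0.91769 = -0.099555 + 0.197858 = 0.098303.
Q̄ = (S₀/π) × [bracket] = (1840/π) × 0.098303 = 57.575 W/m².
Daily total = Q̄ × 31.60 h × 3600 s/h = 57.575 × 31.60 × 3600 / 10⁶ = 6.550 MJ/m².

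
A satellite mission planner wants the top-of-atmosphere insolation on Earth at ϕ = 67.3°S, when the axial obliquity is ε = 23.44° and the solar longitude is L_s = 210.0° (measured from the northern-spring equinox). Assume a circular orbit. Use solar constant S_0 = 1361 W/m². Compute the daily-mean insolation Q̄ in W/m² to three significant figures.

Q̄ ≈ 308 W/m²

Solar declination: sin δ = sin ε · sin L_s = sin 23.44° × sin 210.0° = -0.19889, so δ = -11.472°.
cos h₀ = −tan(-67.3°) tan(-11.472°) = -0.4852, h₀ = 2.0773 rad.
Bracket: h₀ sin ϕ sin δ + cos ϕ cos δ sin h₀ = 2.0773×-0.92254×-0.19889 + 0.38591×0.98002×0.87442 = 0.381151 + 0.330705 = 0.711856.
Q̄ = (S_0/π) × [bracket] = (1361/π) × 0.711856 = 308.4 W/m².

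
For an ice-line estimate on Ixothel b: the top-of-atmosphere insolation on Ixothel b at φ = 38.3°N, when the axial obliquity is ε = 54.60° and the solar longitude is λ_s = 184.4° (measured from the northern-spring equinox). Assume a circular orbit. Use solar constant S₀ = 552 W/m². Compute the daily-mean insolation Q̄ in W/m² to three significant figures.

Solar declination: sin δ = sin ε · sin λ_s = sin 54.60° × sin 184.4° = -0.06254, so δ = -3.585°.
cos H₀ = −tan(+38.3°) tan(-3.585°) = 0.0495, H₀ = 1.5213 rad.
Bracket: H₀ sin φ sin δ + cos φ cos δ sin H₀ = 1.5213×0.61978×-0.06254 + 0.78478×0.99804×0.99877 = -0.058967 + 0.782278 = 0.723311.
Q̄ = (S₀/π) × [bracket] = (552/π) × 0.723311 = 127.1 W/m².

Q̄ ≈ 127 W/m²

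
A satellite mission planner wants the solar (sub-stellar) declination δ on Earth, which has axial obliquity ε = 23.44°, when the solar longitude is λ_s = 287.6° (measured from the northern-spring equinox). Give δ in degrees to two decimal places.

δ = -22.28°

sin δ = sin ε · sin λ_s = sin 23.44° × sin 287.6° = -0.379168.
δ = arcsin(-0.379168) = -22.28°.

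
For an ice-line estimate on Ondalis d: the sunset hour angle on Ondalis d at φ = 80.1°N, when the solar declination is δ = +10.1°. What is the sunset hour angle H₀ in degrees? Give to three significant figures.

H₀ = 180°

Sunrise equation: cos H₀ = −tan φ · tan δ = -1.0206 ≤ −1, so the host star never sets (polar day) and H₀ = π.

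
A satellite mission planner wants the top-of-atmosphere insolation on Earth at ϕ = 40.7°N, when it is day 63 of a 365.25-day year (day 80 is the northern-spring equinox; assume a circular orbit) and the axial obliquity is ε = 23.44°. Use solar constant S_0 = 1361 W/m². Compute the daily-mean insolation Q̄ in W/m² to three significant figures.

Solar longitude: L_s = 360° × (63 − 80)/365.25 = -16.756°, i.e. -16.756° + 360° = 343.244°.
sin δ = sin 23.44° × sin 343.244° = -0.11468, so δ = -6.585°.
cos h₀ = −tan(+40.7°) tan(-6.585°) = 0.0993, h₀ = 1.4713 rad.
Bracket: h₀ sin ϕ sin δ + cos ϕ cos δ sin h₀ = 1.4713×0.65210×-0.11468 + 0.75813×0.99340×0.99506 = -0.110028 + 0.749406 = 0.639378.
Q̄ = (S_0/π) × [bracket] = (1361/π) × 0.639378 = 277.0 W/m².

Q̄ ≈ 277 W/m²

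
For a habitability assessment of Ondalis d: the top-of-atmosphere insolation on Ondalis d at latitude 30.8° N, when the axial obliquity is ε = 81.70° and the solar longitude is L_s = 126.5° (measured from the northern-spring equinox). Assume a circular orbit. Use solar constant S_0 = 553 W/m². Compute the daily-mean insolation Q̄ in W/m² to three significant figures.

Q̄ ≈ 234 W/m²

Solar declination: sin δ = sin ε · sin L_s = sin 81.70° × sin 126.5° = 0.79544, so δ = +52.697°.
cos h₀ = −tan(+30.8°) tan(+52.697°) = -0.7824, h₀ = 2.4693 rad.
Bracket: h₀ sin ϕ sin δ + cos ϕ cos δ sin h₀ = 2.4693×0.51204×0.79544 + 0.85896×0.60604×0.62275 = 1.005739 + 0.324181 = 1.329920.
Q̄ = (S_0/π) × [bracket] = (553/π) × 1.329920 = 234.1 W/m².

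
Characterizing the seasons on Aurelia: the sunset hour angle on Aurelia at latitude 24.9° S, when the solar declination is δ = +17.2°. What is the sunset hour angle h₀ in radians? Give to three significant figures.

cos h₀ = −tan ϕ · tan δ = −tan(-24.9°) × tan(+17.200°) = 0.1437, so h₀ = 1.4266 rad = 81.74°.

h₀ = 1.43 rad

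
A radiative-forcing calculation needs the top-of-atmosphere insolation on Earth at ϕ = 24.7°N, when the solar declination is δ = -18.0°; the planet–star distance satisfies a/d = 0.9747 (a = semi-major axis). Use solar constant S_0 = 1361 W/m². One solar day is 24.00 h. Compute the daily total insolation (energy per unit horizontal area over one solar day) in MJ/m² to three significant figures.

23.9 MJ/m²

cos h₀ = −tan(+24.7°) tan(-18.000°) = 0.1494, h₀ = 1.4208 rad.
Bracket: h₀ sin ϕ sin δ + cos ϕ cos δ sin h₀ = 1.4208×0.41787×-0.30902 + 0.90851×0.95106×0.98877 = -0.183468 + 0.854344 = 0.670876.
Inverse-square distance factor (a/d)² = 0.9747² = 0.950040.
Q̄ = (S_0/π) × 0.950040 × [bracket] = (1361/π) × 0.950040 × 0.670876 = 276.12 W/m².
Daily total = Q̄ × 24.00 h × 3600 s/h = 276.12 × 24.00 × 3600 / 10⁶ = 23.86 MJ/m².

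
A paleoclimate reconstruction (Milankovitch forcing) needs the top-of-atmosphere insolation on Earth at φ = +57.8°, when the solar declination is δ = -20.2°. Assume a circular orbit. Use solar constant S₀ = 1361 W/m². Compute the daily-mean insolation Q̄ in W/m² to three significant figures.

Q̄ ≈ 56.0 W/m²

cos H₀ = −tan(+57.8°) tan(-20.200°) = 0.5843, H₀ = 0.9468 rad.
Bracket: H₀ sin φ sin δ + cos φ cos δ sin H₀ = 0.9468×0.84619×-0.34530 + 0.53288×0.93849×0.81157 = -0.276645 + 0.405868 = 0.129223.
Q̄ = (S₀/π) × [bracket] = (1361/π) × 0.129223 = 55.98 W/m².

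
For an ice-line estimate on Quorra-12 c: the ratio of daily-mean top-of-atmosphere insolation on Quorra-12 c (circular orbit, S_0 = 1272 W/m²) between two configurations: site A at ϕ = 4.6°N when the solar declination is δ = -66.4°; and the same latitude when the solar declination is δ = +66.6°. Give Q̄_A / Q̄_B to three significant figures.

— Configuration A (ϕ=+4.6°):
cos h₀ = −tan(+4.6°) tan(-66.400°) = 0.1842, h₀ = 1.3856 rad.
Bracket: h₀ sin ϕ sin δ + cos ϕ cos δ sin h₀ = 1.3856×0.08020×-0.91636 + 0.99678×0.40035×0.98290 = -0.101831 + 0.392237 = 0.290406.
Q̄ = (S_0/π) × [bracket] = (1272/π) × 0.290406 = 117.58 W/m².
— Configuration B (ϕ=+4.6°):
cos h₀ = −tan(+4.6°) tan(+66.600°) = -0.1859, h₀ = 1.7578 rad.
Bracket: h₀ sin ϕ sin δ + cos ϕ cos δ sin h₀ = 1.7578×0.08020×0.91775 + 0.99678×0.39715×0.98256 = 0.129380 + 0.388967 = 0.518347.
Q̄ = (S_0/π) × [bracket] = (1272/π) × 0.518347 = 209.87 W/m².
Ratio Q̄_A / Q̄_B = 117.58 / 209.87 = 0.5603.

Q̄_A / Q̄_B ≈ 0.560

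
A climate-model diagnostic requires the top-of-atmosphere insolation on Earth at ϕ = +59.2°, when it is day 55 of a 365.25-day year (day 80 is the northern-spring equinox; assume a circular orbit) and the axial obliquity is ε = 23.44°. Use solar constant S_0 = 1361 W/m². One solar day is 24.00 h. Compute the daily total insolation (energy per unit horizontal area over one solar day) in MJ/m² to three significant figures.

11.3 MJ/m²

Solar longitude: L_s = 360° × (55 − 80)/365.25 = -24.641°, i.e. -24.641° + 360° = 335.359°.
sin δ = sin 23.44° × sin 335.359° = -0.16585, so δ = -9.547°.
cos h₀ = −tan(+59.2°) tan(-9.547°) = 0.2821, h₀ = 1.2848 rad.
Bracket: h₀ sin ϕ sin δ + cos ϕ cos δ sin h₀ = 1.2848×0.85896×-0.16585 + 0.51204×0.98615×0.95938 = -0.183031 + 0.484437 = 0.301406.
Q̄ = (S_0/π) × [bracket] = (1361/π) × 0.301406 = 130.58 W/m².
Daily total = Q̄ × 24.00 h × 3600 s/h = 130.58 × 24.00 × 3600 / 10⁶ = 11.28 MJ/m².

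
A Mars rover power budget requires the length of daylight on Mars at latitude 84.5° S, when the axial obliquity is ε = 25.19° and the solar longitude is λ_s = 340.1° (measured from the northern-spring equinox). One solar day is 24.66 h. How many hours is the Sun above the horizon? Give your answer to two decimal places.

Solar declination: sin δ = sin ε · sin λ_s = sin 25.19° × sin 340.1° = -0.14487, so δ = -8.330°.
Sunrise equation: cos H₀ = −tan φ · tan δ = -1.5206 ≤ −1, so the Sun never sets (polar day) and H₀ = π.
Daylight = 2H₀/(2π) × 24.66 h = (3.1416/π) × 24.66 = 24.66 h.

24.66 h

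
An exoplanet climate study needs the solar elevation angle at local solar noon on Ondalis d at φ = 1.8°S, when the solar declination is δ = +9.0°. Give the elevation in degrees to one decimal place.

79.2°

At local noon the hour angle is zero, so the zenith angle equals |φ − δ| = |-1.8° − (+9.000°)| = 10.800°.
Elevation = 90° − 10.800° = 79.2°.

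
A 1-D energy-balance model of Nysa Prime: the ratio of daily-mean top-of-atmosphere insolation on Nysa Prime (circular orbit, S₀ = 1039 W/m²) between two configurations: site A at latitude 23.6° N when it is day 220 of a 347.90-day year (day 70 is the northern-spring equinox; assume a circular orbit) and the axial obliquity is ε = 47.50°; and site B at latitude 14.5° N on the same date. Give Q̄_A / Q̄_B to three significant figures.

Q̄_A / Q̄_B ≈ 1.03

— Configuration A (φ=+23.6°):
Solar longitude: λ_s = 360° × (220 − 70)/347.90 = 155.217°.
sin δ = sin 47.50° × sin 155.217° = 0.30905, so δ = +18.002°.
cos H₀ = −tan(+23.6°) tan(+18.002°) = -0.1420, H₀ = 1.7133 rad.
Bracket: H₀ sin φ sin δ + cos φ cos δ sin H₀ = 1.7133×0.40035×0.30905 + 0.91636×0.95104×0.98987 = 0.211983 + 0.862667 = 1.074650.
Q̄ = (S₀/π) × [bracket] = (1039/π) × 1.074650 = 355.41 W/m².
— Configuration B (φ=+14.5°):
cos H₀ = −tan(+14.5°) tan(+18.002°) = -0.0840, H₀ = 1.6549 rad.
Bracket: H₀ sin φ sin δ + cos φ cos δ sin H₀ = 1.6549×0.25038×0.30905 + 0.96815×0.95104×0.99646 = 0.128056 + 0.917490 = 1.045546.
Q̄ = (S₀/π) × [bracket] = (1039/π) × 1.045546 = 345.79 W/m².
Ratio Q̄_A / Q̄_B = 355.41 / 345.79 = 1.028.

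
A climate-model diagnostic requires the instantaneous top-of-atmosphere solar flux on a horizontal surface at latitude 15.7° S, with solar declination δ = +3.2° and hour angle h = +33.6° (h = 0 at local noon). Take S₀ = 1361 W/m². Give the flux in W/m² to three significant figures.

1.07e+03 W/m²

cos θ_z = sin φ sin δ + cos φ cos δ cos h = -0.015105 + 0.800596 = 0.785491.
Flux = S₀ · cos θ_z = 1361 × 0.785491 = 1069 W/m².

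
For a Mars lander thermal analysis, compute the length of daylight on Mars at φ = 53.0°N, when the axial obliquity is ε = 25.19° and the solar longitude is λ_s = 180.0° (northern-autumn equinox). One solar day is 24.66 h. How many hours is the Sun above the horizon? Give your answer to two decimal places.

Solar declination: sin δ = sin ε · sin λ_s = sin 25.19° × sin 180.0° = 0.00000, so δ = +0.000°.
cos H₀ = −tan φ · tan δ = −tan(+53.0°) × tan(+0.000°) = -0.0000, so H₀ = 1.5708 rad = 90.00°.
Daylight = 2H₀/(2π) × 24.66 h = (1.5708/π) × 24.66 = 12.33 h.

12.33 h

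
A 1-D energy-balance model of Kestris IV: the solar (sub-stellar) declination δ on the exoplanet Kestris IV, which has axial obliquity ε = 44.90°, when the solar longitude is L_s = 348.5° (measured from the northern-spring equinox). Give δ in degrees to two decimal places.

sin δ = sin ε · sin L_s = sin 44.90° × sin 348.5° = -0.140728.
δ = arcsin(-0.140728) = -8.09°.

δ = -8.09°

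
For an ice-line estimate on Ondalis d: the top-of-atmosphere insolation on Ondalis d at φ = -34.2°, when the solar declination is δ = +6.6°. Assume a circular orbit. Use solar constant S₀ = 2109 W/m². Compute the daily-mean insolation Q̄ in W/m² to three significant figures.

Q̄ ≈ 485 W/m²

cos H₀ = −tan(-34.2°) tan(+6.600°) = 0.0786, H₀ = 1.4921 rad.
Bracket: H₀ sin φ sin δ + cos φ cos δ sin H₀ = 1.4921×-0.56208×0.11494 + 0.82708×0.99337×0.99690 = -0.096398 + 0.819050 = 0.722652.
Q̄ = (S₀/π) × [bracket] = (2109/π) × 0.722652 = 485.1 W/m².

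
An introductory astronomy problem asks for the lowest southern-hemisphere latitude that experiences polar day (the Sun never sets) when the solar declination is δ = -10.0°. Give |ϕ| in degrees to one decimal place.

|ϕ| = 80.0°

Polar day requires cos h₀ = −tan ϕ tan δ ≤ −1, i.e. tan ϕ tan δ ≥ 1.
The boundary is |tan ϕ| · |tan δ| = 1, so |ϕ| = 90° − |δ| = 90° − 10.0° = 80.0° in the southern hemisphere.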